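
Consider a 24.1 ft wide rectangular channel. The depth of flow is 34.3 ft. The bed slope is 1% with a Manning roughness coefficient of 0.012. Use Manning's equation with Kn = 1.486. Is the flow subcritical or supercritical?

Flow area A = b·y = 24.1 × 34.3 = 826.6 ft². Wetted perimeter P = b + 2y = 24.1 + 2×34.3 = 92.7 ft.
Hydraulic radius R = A/P = 826.6/92.7 = 8.917 ft.
V = (1.486/n) R^(2/3) √S = (1.486/0.012) × 8.917^(2/3) × √0.01 = 53.25 ft/s. Hydraulic depth D_h = A/T = 826.6/24.1 = 34.3 ft.
Froude number Fr = V/√(g·D_h) = 53.25/√(32.2×34.3) = 1.6, which is greater than 1, so the flow is supercritical.

supercritical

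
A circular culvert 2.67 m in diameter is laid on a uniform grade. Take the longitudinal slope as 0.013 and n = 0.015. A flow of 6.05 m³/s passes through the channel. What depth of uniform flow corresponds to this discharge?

Manning's equation rearranged: A R^(2/3) = nQ / (1·√S) = 0.015 × 6.05 / (√0.013) = 0.7959.
Try y = 0.66 m: A R^(2/3) = 0.5728 — short.
Try y = 0.78 m: A R^(2/3) = 0.7954 — ≈ 0.7959.

y_n = 0.78 m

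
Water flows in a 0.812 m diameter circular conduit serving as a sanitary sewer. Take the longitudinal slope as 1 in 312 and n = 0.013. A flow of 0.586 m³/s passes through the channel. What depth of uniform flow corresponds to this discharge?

y_n = 0.526 m

Manning's equation rearranged: A R^(2/3) = nQ / (1·√S) = 0.013 × 0.586 / (√0.003205) = 0.1346.
Try y = 0.376 m: A R^(2/3) = 0.07835 — low.
Try y = 0.589 m: A R^(2/3) = 0.1567 — high.
Try y = 0.526 m: A R^(2/3) = 0.1346 — matches.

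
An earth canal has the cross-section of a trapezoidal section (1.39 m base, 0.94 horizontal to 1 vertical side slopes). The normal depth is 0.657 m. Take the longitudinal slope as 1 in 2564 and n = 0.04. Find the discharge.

With bottom width b = 1.39 m and side slope z = 0.94: A = (b + zy)y = (1.39 + 0.94×0.657)×0.657 = 1.319 m²; P = b + 2y√(1+z²) = 1.39 + 2×0.657×1.372 = 3.193 m.
Hydraulic radius R = A/P = 1.319/3.193 = 0.413 m.
Manning's equation: Q = (1/n) A R^(2/3) S^(1/2) = (1/0.04) × 1.319 × 0.413^(2/3) × 0.00039^(1/2) = 0.361 m³/s.

Q = 0.361 m³/s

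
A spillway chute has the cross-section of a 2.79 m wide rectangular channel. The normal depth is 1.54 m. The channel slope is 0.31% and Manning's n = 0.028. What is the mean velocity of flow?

V = 1.62 m/s

Flow area A = b·y = 2.79 × 1.54 = 4.297 m². Wetted perimeter P = b + 2y = 2.79 + 2×1.54 = 5.87 m.
Hydraulic radius R = A/P = 4.297/5.87 = 0.732 m.
From Manning's equation, V = (1/n) R^(2/3) S^(1/2) = (1/0.028) × 0.732^(2/3) × 0.0031^(1/2) = 1.62 m/s.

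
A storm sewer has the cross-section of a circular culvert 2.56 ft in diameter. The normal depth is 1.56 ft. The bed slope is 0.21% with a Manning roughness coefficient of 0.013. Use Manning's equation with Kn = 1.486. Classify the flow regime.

subcritical

For a circular section of diameter D = 2.56 ft at depth y = 1.56 ft, the central angle is θ = 2 arccos(1 − 2y/D) = 3.583 rad. Then A = (D²/8)(θ − sin θ) = 3.285 ft² and P = Dθ/2 = 4.586 ft.
Hydraulic radius R = A/P = 3.285/4.586 = 0.7163 ft.
V = (1.486/n) R^(2/3) √S = (1.486/0.013) × 0.7163^(2/3) × √0.0021 = 4.193 ft/s. Hydraulic depth D_h = A/T = 3.285/2.498 = 1.315 ft.
Froude number Fr = V/√(g·D_h) = 4.193/√(32.2×1.315) = 0.644, which is less than 1, so the flow is subcritical.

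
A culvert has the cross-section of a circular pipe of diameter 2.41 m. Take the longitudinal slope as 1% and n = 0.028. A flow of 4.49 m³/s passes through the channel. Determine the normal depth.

y_n = 1.04 m

Manning's equation rearranged: A R^(2/3) = nQ / (1·√S) = 0.028 × 4.49 / (√0.01) = 1.257.
Try y = 1.18 m: A R^(2/3) = 1.57 — too large.
Try y = 1.04 m: A R^(2/3) = 1.258 — ≈ 1.257.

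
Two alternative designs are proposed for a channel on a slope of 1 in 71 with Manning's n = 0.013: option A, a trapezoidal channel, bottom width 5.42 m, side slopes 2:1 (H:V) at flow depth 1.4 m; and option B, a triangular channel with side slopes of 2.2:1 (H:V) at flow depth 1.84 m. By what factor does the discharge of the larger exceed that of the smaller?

1.72

Channel A: With bottom width b = 5.42 m and side slope z = 2: A = (b + zy)y = (5.42 + 2×1.4)×1.4 = 11.51 m²; P = b + 2y√(1+z²) = 5.42 + 2×1.4×2.236 = 11.68 m. Hydraulic radius R = A/P = 11.51/11.68 = 0.9852 m. Q_A = (1/0.013)·11.51·0.9852^(2/3)·√0.01408 = 104 m³/s.
Channel B: For a triangular section with side slope z = 2.2: A = zy² = 2.2×1.84² = 7.448 m²; P = 2y√(1+z²) = 2×1.84×2.417 = 8.893 m. Hydraulic radius R = A/P = 7.448/8.893 = 0.8375 m. Q_B = (1/0.013)·7.448·0.8375^(2/3)·√0.01408 = 60.42 m³/s.
The larger discharge is 104 m³/s and the smaller is 60.42 m³/s; the ratio is 1.72.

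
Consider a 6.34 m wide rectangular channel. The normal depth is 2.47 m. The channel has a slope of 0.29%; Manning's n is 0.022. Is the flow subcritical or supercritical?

subcritical

Flow area A = b·y = 6.34 × 2.47 = 15.66 m². Wetted perimeter P = b + 2y = 6.34 + 2×2.47 = 11.28 m.
Hydraulic radius R = A/P = 15.66/11.28 = 1.388 m.
V = (1/n) R^(2/3) √S = (1/0.022) × 1.388^(2/3) × √0.0029 = 3.046 m/s. Hydraulic depth D_h = A/T = 15.66/6.34 = 2.47 m.
Froude number Fr = V/√(g·D_h) = 3.046/√(9.81×2.47) = 0.619, which is less than 1, so the flow is subcritical.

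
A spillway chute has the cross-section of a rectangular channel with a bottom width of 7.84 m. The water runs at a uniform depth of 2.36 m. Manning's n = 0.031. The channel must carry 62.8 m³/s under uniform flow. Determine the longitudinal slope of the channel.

S = 0.0066

Flow area A = b·y = 7.84 × 2.36 = 18.5 m². Wetted perimeter P = b + 2y = 7.84 + 2×2.36 = 12.56 m.
Hydraulic radius R = A/P = 18.5/12.56 = 1.473 m.
From Manning's equation, S = [nQ / (1 A R^(2/3))]² = [0.031 × 62.8 / (1 × 18.5 × 1.473^(2/3))]² = 0.0066.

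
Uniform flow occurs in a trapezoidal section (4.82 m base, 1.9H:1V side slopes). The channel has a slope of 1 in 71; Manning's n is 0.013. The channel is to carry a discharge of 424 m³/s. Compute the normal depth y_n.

y_n = 3 m

Manning's equation rearranged: A R^(2/3) = nQ / (1·√S) = 0.013 × 424 / (√0.01408) = 46.44.
Try y = 2.56 m: A R^(2/3) = 33.46 — low.
Try y = 3 m: A R^(2/3) = 46.4 — close enough.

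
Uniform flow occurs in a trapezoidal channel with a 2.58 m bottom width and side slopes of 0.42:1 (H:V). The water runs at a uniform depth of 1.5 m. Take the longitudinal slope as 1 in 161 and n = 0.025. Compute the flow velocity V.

With bottom width b = 2.58 m and side slope z = 0.42: A = (b + zy)y = (2.58 + 0.42×1.5)×1.5 = 4.815 m²; P = b + 2y√(1+z²) = 2.58 + 2×1.5×1.085 = 5.834 m.
Hydraulic radius R = A/P = 4.815/5.834 = 0.8254 m.
From Manning's equation, V = (1/n) R^(2/3) S^(1/2) = (1/0.025) × 0.8254^(2/3) × 0.006211^(1/2) = 2.77 m/s.

V = 2.77 m/s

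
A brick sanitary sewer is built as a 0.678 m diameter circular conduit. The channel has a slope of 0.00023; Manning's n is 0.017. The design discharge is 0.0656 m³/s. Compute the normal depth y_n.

y_n = 0.404 m

Manning's equation rearranged: A R^(2/3) = nQ / (1·√S) = 0.017 × 0.0656 / (√0.00023) = 0.07353.
At y = 0.319 m: A R^(2/3) = 0.0498 — low.
At y = 0.404 m: A R^(2/3) = 0.07351 — matches.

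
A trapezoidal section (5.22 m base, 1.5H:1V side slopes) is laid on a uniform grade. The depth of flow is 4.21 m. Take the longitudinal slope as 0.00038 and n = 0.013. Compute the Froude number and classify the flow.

With bottom width b = 5.22 m and side slope z = 1.5: A = (b + zy)y = (5.22 + 1.5×4.21)×4.21 = 48.56 m²; P = b + 2y√(1+z²) = 5.22 + 2×4.21×1.803 = 20.4 m.
Hydraulic radius R = A/P = 48.56/20.4 = 2.381 m.
V = (1/n) R^(2/3) √S = (1/0.013) × 2.381^(2/3) × √0.00038 = 2.673 m/s. Hydraulic depth D_h = A/T = 48.56/17.85 = 2.721 m.
Froude number Fr = V/√(g·D_h) = 2.673/√(9.81×2.721) = 0.517, which is less than 1, so the flow is subcritical.

subcritical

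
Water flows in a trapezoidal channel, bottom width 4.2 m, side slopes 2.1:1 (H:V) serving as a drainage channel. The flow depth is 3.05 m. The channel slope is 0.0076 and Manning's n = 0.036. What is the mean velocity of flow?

V = 3.53 m/s

With bottom width b = 4.2 m and side slope z = 2.1: A = (b + zy)y = (4.2 + 2.1×3.05)×3.05 = 32.35 m²; P = b + 2y√(1+z²) = 4.2 + 2×3.05×2.326 = 18.39 m.
Hydraulic radius R = A/P = 32.35/18.39 = 1.759 m.
From Manning's equation, V = (1/n) R^(2/3) S^(1/2) = (1/0.036) × 1.759^(2/3) × 0.0076^(1/2) = 3.53 m/s.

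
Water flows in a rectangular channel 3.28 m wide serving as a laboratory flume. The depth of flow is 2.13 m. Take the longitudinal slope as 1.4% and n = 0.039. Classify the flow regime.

Flow area A = b·y = 3.28 × 2.13 = 6.986 m². Wetted perimeter P = b + 2y = 3.28 + 2×2.13 = 7.54 m.
Hydraulic radius R = A/P = 6.986/7.54 = 0.9266 m.
V = (1/n) R^(2/3) √S = (1/0.039) × 0.9266^(2/3) × √0.014 = 2.884 m/s. Hydraulic depth D_h = A/T = 6.986/3.28 = 2.13 m.
Froude number Fr = V/√(g·D_h) = 2.884/√(9.81×2.13) = 0.631, which is less than 1, so the flow is subcritical.

subcritical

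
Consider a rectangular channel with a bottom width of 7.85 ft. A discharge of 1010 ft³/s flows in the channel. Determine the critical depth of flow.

y_c = 8.01 ft

For a rectangular channel, critical depth y_c = (q²/g)^(1/3) where q = Q/b = 1010/7.85 = 128.7 ft²/s.
So y_c = (128.7²/32.2)^(1/3) = 8.01 ft.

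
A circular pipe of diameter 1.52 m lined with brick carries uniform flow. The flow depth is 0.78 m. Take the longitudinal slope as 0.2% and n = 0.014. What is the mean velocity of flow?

For a circular section of diameter D = 1.52 m at depth y = 0.78 m, the central angle is θ = 2 arccos(1 − 2y/D) = 3.194 rad. Then A = (D²/8)(θ − sin θ) = 0.9377 m² and P = Dθ/2 = 2.428 m.
Hydraulic radius R = A/P = 0.9377/2.428 = 0.3863 m.
From Manning's equation, V = (1/n) R^(2/3) S^(1/2) = (1/0.014) × 0.3863^(2/3) × 0.002^(1/2) = 1.69 m/s.

V = 1.69 m/s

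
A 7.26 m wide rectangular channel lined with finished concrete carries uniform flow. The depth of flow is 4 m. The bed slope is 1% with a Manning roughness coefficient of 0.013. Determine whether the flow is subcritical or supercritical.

supercritical

Flow area A = b·y = 7.26 × 4 = 29.04 m². Wetted perimeter P = b + 2y = 7.26 + 2×4 = 15.26 m.
Hydraulic radius R = A/P = 29.04/15.26 = 1.903 m.
V = (1/n) R^(2/3) √S = (1/0.013) × 1.903^(2/3) × √0.01 = 11.81 m/s. Hydraulic depth D_h = A/T = 29.04/7.26 = 4 m.
Froude number Fr = V/√(g·D_h) = 11.81/√(9.81×4) = 1.89, which is greater than 1, so the flow is supercritical.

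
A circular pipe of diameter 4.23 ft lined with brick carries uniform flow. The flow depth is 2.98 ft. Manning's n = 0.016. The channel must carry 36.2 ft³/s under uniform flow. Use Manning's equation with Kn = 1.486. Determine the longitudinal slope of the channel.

S = 0.001

For a circular section of diameter D = 4.23 ft at depth y = 2.98 ft, the central angle is θ = 2 arccos(1 − 2y/D) = 3.984 rad. Then A = (D²/8)(θ − sin θ) = 10.58 ft² and P = Dθ/2 = 8.427 ft.
Hydraulic radius R = A/P = 10.58/8.427 = 1.256 ft.
From Manning's equation, S = [nQ / (1.486 A R^(2/3))]² = [0.016 × 36.2 / (1.486 × 10.58 × 1.256^(2/3))]² = 0.001.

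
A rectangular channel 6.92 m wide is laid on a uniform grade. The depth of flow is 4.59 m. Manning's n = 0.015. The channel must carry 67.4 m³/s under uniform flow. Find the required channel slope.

Flow area A = b·y = 6.92 × 4.59 = 31.76 m². Wetted perimeter P = b + 2y = 6.92 + 2×4.59 = 16.1 m.
Hydraulic radius R = A/P = 31.76/16.1 = 1.973 m.
From Manning's equation, S = [nQ / (1 A R^(2/3))]² = [0.015 × 67.4 / (1 × 31.76 × 1.973^(2/3))]² = 0.000409.

S = 0.000409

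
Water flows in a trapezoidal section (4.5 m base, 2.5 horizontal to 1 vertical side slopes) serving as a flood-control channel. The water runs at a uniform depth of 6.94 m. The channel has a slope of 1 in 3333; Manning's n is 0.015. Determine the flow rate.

With bottom width b = 4.5 m and side slope z = 2.5: A = (b + zy)y = (4.5 + 2.5×6.94)×6.94 = 151.6 m²; P = b + 2y√(1+z²) = 4.5 + 2×6.94×2.693 = 41.87 m.
Hydraulic radius R = A/P = 151.6/41.87 = 3.621 m.
Manning's equation: Q = (1/n) A R^(2/3) S^(1/2) = (1/0.015) × 151.6 × 3.621^(2/3) × 0.0003^(1/2) = 413 m³/s.

Q = 413 m³/s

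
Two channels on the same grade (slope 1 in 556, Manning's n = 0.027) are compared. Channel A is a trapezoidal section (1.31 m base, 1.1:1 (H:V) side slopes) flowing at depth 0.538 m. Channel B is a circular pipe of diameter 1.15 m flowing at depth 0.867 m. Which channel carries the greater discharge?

channel A

Channel A: With bottom width b = 1.31 m and side slope z = 1.1: A = (b + zy)y = (1.31 + 1.1×0.538)×0.538 = 1.023 m²; P = b + 2y√(1+z²) = 1.31 + 2×0.538×1.487 = 2.91 m. Hydraulic radius R = A/P = 1.023/2.91 = 0.3517 m. Q_A = (1/0.027)·1.023·0.3517^(2/3)·√0.001799 = 0.8007 m³/s.
Channel B: For a circular section of diameter D = 1.15 m at depth y = 0.867 m, the central angle is θ = 2 arccos(1 − 2y/D) = 4.207 rad. Then A = (D²/8)(θ − sin θ) = 0.8401 m² and P = Dθ/2 = 2.419 m. Hydraulic radius R = A/P = 0.8401/2.419 = 0.3473 m. Q_B = (1/0.027)·0.8401·0.3473^(2/3)·√0.001799 = 0.652 m³/s.
Q_A = 0.8007 m³/s vs Q_B = 0.652 m³/s, so channel A carries more.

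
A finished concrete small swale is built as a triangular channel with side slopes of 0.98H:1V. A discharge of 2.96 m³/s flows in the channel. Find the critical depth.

y_c = 1.13 m

At critical depth, Q² T / (g A³) = 1, i.e. A³/T = Q²/g = 2.96²/9.81 = 0.8931.
At y = 0.96 m: A³/T = 0.3915 — short.
At y = 1.13 m: A³/T = 0.8847 — close enough.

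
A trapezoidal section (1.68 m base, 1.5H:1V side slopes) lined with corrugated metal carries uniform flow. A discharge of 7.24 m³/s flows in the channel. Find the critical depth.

At critical depth, Q² T / (g A³) = 1, i.e. A³/T = Q²/g = 7.24²/9.81 = 5.343.
Try y = 0.72 m: A³/T = 2.044 — too small.
Try y = 1.09 m: A³/T = 9.531 — too large.
Try y = 0.935 m: A³/T = 5.338 — matches.

y_c = 0.935 m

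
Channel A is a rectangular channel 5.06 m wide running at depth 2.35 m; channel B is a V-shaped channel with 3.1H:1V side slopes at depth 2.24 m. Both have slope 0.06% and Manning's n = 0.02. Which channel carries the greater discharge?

Channel A: Flow area A = b·y = 5.06 × 2.35 = 11.89 m². Wetted perimeter P = b + 2y = 5.06 + 2×2.35 = 9.76 m. Hydraulic radius R = A/P = 11.89/9.76 = 1.218 m. Q_A = (1/0.02)·11.89·1.218^(2/3)·√0.0006 = 16.61 m³/s.
Channel B: For a triangular section with side slope z = 3.1: A = zy² = 3.1×2.24² = 15.55 m²; P = 2y√(1+z²) = 2×2.24×3.257 = 14.59 m. Hydraulic radius R = A/P = 15.55/14.59 = 1.066 m. Q_B = (1/0.02)·15.55·1.066^(2/3)·√0.0006 = 19.88 m³/s.
Q_A = 16.61 m³/s vs Q_B = 19.88 m³/s, so channel B carries more.

channel B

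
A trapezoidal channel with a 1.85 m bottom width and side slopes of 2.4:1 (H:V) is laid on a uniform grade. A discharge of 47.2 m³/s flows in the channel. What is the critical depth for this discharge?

At critical depth, Q² T / (g A³) = 1, i.e. A³/T = Q²/g = 47.2²/9.81 = 227.1.
Try y = 1.4 m: A³/T = 45.28 — low.
Try y = 2.25 m: A³/T = 343.1 — high.
Try y = 2.05 m: A³/T = 228.7 — close enough.

y_c = 2.05 m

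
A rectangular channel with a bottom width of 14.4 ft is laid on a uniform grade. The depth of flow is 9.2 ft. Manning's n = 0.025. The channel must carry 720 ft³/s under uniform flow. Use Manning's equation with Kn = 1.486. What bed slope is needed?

Flow area A = b·y = 14.4 × 9.2 = 132.5 ft². Wetted perimeter P = b + 2y = 14.4 + 2×9.2 = 32.8 ft.
Hydraulic radius R = A/P = 132.5/32.8 = 4.039 ft.
From Manning's equation, S = [nQ / (1.486 A R^(2/3))]² = [0.025 × 720 / (1.486 × 132.5 × 4.039^(2/3))]² = 0.0013.

S = 0.0013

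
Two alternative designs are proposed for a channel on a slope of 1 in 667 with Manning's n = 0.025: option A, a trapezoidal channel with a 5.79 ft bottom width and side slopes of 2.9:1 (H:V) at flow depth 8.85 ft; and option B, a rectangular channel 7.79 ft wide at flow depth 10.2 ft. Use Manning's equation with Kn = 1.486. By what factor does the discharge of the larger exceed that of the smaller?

Channel A: With bottom width b = 5.79 ft and side slope z = 2.9: A = (b + zy)y = (5.79 + 2.9×8.85)×8.85 = 278.4 ft²; P = b + 2y√(1+z²) = 5.79 + 2×8.85×3.068 = 60.09 ft. Hydraulic radius R = A/P = 278.4/60.09 = 4.633 ft. Q_A = (1.486/0.025)·278.4·4.633^(2/3)·√0.001499 = 1781 ft³/s.
Channel B: Flow area A = b·y = 7.79 × 10.2 = 79.46 ft². Wetted perimeter P = b + 2y = 7.79 + 2×10.2 = 28.19 ft. Hydraulic radius R = A/P = 79.46/28.19 = 2.819 ft. Q_B = (1.486/0.025)·79.46·2.819^(2/3)·√0.001499 = 364.9 ft³/s.
The larger discharge is 1781 ft³/s and the smaller is 364.9 ft³/s; the ratio is 4.88.

4.88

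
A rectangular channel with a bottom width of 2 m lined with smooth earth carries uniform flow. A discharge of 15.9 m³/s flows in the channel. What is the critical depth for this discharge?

For a rectangular channel, critical depth y_c = (q²/g)^(1/3) where q = Q/b = 15.9/2 = 7.95 m²/s.
So y_c = (7.95²/9.81)^(1/3) = 1.86 m.

y_c = 1.86 m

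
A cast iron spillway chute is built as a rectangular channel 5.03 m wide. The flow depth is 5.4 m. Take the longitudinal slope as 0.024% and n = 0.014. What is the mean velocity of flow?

Flow area A = b·y = 5.03 × 5.4 = 27.16 m². Wetted perimeter P = b + 2y = 5.03 + 2×5.4 = 15.83 m.
Hydraulic radius R = A/P = 27.16/15.83 = 1.716 m.
From Manning's equation, V = (1/n) R^(2/3) S^(1/2) = (1/0.014) × 1.716^(2/3) × 0.00024^(1/2) = 1.59 m/s.

V = 1.59 m/s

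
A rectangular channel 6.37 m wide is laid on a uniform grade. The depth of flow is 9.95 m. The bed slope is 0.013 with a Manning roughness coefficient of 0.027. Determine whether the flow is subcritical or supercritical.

subcritical

Flow area A = b·y = 6.37 × 9.95 = 63.38 m². Wetted perimeter P = b + 2y = 6.37 + 2×9.95 = 26.27 m.
Hydraulic radius R = A/P = 63.38/26.27 = 2.413 m.
V = (1/n) R^(2/3) √S = (1/0.027) × 2.413^(2/3) × √0.013 = 7.596 m/s. Hydraulic depth D_h = A/T = 63.38/6.37 = 9.95 m.
Froude number Fr = V/√(g·D_h) = 7.596/√(9.81×9.95) = 0.769, which is less than 1, so the flow is subcritical.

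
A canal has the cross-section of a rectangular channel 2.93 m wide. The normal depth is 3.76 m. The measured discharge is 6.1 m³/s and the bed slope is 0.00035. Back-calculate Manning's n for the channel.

Flow area A = b·y = 2.93 × 3.76 = 11.02 m². Wetted perimeter P = b + 2y = 2.93 + 2×3.76 = 10.45 m.
Hydraulic radius R = A/P = 11.02/10.45 = 1.054 m.
Rearranging Manning's equation: n = (1/Q) A R^(2/3) S^(1/2) = (1/6.1) × 11.02 × 1.054^(2/3) × √0.00035 = 0.035.

n = 0.035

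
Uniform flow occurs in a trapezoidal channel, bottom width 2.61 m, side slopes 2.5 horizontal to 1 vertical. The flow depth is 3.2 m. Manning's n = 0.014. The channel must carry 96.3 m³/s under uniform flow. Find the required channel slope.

S = 0.00077

With bottom width b = 2.61 m and side slope z = 2.5: A = (b + zy)y = (2.61 + 2.5×3.2)×3.2 = 33.95 m²; P = b + 2y√(1+z²) = 2.61 + 2×3.2×2.693 = 19.84 m.
Hydraulic radius R = A/P = 33.95/19.84 = 1.711 m.
From Manning's equation, S = [nQ / (1 A R^(2/3))]² = [0.014 × 96.3 / (1 × 33.95 × 1.711^(2/3))]² = 0.00077.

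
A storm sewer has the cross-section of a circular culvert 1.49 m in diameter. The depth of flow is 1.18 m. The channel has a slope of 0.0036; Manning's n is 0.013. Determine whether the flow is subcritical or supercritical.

For a circular section of diameter D = 1.49 m at depth y = 1.18 m, the central angle is θ = 2 arccos(1 − 2y/D) = 4.389 rad. Then A = (D²/8)(θ − sin θ) = 1.481 m² and P = Dθ/2 = 3.27 m.
Hydraulic radius R = A/P = 1.481/3.27 = 0.453 m.
V = (1/n) R^(2/3) √S = (1/0.013) × 0.453^(2/3) × √0.0036 = 2.722 m/s. Hydraulic depth D_h = A/T = 1.481/1.21 = 1.224 m.
Froude number Fr = V/√(g·D_h) = 2.722/√(9.81×1.224) = 0.785, which is less than 1, so the flow is subcritical.

subcritical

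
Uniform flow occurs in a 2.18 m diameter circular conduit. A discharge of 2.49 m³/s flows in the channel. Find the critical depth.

y_c = 0.728 m

At critical depth, Q² T / (g A³) = 1, i.e. A³/T = Q²/g = 2.49²/9.81 = 0.632.
Trying y = 0.582 m: A³/T = 0.2658 — low.
Trying y = 0.836 m: A³/T = 1.079 — high.
Trying y = 0.728 m: A³/T = 0.633 — close enough.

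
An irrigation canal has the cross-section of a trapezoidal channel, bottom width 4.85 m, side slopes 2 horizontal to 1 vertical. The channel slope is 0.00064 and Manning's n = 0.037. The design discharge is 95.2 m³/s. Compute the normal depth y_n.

Manning's equation rearranged: A R^(2/3) = nQ / (1·√S) = 0.037 × 95.2 / (√0.00064) = 139.2.
Try y = 3.74 m: A R^(2/3) = 76.52 — too small.
Try y = 5.8 m: A R^(2/3) = 202.8 — too large.
Try y = 4.91 m: A R^(2/3) = 139.2 — ≈ 139.2.

y_n = 4.91 m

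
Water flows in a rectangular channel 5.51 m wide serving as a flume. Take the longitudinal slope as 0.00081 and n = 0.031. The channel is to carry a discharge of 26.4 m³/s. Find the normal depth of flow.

Manning's equation rearranged: A R^(2/3) = nQ / (1·√S) = 0.031 × 26.4 / (√0.00081) = 28.76.
Trying y = 3.38 m: A R^(2/3) = 24.6 — short.
Trying y = 4.31 m: A R^(2/3) = 33.57 — over.
Trying y = 3.82 m: A R^(2/3) = 28.8 — close enough.

y_n = 3.82 m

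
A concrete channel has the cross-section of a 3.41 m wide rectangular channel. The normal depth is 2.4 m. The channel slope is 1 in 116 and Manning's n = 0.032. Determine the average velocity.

Flow area A = b·y = 3.41 × 2.4 = 8.184 m². Wetted perimeter P = b + 2y = 3.41 + 2×2.4 = 8.21 m.
Hydraulic radius R = A/P = 8.184/8.21 = 0.9968 m.
From Manning's equation, V = (1/n) R^(2/3) S^(1/2) = (1/0.032) × 0.9968^(2/3) × 0.008621^(1/2) = 2.9 m/s.

V = 2.9 m/s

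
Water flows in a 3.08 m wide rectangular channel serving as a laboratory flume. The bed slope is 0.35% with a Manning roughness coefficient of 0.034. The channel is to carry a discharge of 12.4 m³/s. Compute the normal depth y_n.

Manning's equation rearranged: A R^(2/3) = nQ / (1·√S) = 0.034 × 12.4 / (√0.0035) = 7.126.
At y = 2.81 m: A R^(2/3) = 8.625 — over.
At y = 1.78 m: A R^(2/3) = 4.825 — short.
At y = 2.41 m: A R^(2/3) = 7.121 — ≈ 7.126.

y_n = 2.41 m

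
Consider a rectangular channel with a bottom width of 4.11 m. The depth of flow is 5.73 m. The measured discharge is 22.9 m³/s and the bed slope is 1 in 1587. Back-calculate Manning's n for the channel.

Flow area A = b·y = 4.11 × 5.73 = 23.55 m². Wetted perimeter P = b + 2y = 4.11 + 2×5.73 = 15.57 m.
Hydraulic radius R = A/P = 23.55/15.57 = 1.513 m.
Rearranging Manning's equation: n = (1/Q) A R^(2/3) S^(1/2) = (1/22.9) × 23.55 × 1.513^(2/3) × √0.0006301 = 0.034.

n = 0.034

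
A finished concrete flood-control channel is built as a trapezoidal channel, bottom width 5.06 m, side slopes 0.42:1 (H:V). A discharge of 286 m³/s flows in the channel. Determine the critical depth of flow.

y_c = 5.81 m

At critical depth, Q² T / (g A³) = 1, i.e. A³/T = Q²/g = 286²/9.81 = 8338.
Try y = 4.79 m: A³/T = 4279 — short.
Try y = 6.92 m: A³/T = 15410 — over.
Try y = 5.81 m: A³/T = 8324 — matches.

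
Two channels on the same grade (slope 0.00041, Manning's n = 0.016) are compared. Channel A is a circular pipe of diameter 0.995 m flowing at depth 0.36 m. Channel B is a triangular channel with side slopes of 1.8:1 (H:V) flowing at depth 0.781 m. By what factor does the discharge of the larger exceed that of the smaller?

6.23

Channel A: For a circular section of diameter D = 0.995 m at depth y = 0.36 m, the central angle is θ = 2 arccos(1 − 2y/D) = 2.582 rad. Then A = (D²/8)(θ − sin θ) = 0.2537 m² and P = Dθ/2 = 1.284 m. Hydraulic radius R = A/P = 0.2537/1.284 = 0.1976 m. Q_A = (1/0.016)·0.2537·0.1976^(2/3)·√0.00041 = 0.1089 m³/s.
Channel B: For a triangular section with side slope z = 1.8: A = zy² = 1.8×0.781² = 1.098 m²; P = 2y√(1+z²) = 2×0.781×2.059 = 3.216 m. Hydraulic radius R = A/P = 1.098/3.216 = 0.3414 m. Q_B = (1/0.016)·1.098·0.3414^(2/3)·√0.00041 = 0.6787 m³/s.
The larger discharge is 0.6787 m³/s and the smaller is 0.1089 m³/s; the ratio is 6.23.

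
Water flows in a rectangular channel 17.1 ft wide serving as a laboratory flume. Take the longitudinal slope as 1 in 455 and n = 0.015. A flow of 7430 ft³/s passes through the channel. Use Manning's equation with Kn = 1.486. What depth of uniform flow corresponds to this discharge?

Manning's equation rearranged: A R^(2/3) = nQ / (1.486·√S) = 0.015 × 7430 / (1.486 × √0.002198) = 1600.
Trying y = 18.4 ft: A R^(2/3) = 1020 — low.
Trying y = 29.8 ft: A R^(2/3) = 1801 — high.
Trying y = 26.9 ft: A R^(2/3) = 1600 — close enough.

y_n = 26.9 ft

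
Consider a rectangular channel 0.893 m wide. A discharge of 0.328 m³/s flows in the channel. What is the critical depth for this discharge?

For a rectangular channel, critical depth y_c = (q²/g)^(1/3) where q = Q/b = 0.328/0.893 = 0.3673 m²/s.
So y_c = (0.3673²/9.81)^(1/3) = 0.24 m.

y_c = 0.24 m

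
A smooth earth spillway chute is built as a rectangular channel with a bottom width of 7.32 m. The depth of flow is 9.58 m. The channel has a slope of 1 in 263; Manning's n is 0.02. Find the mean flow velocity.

V = 5.9 m/s

Flow area A = b·y = 7.32 × 9.58 = 70.13 m². Wetted perimeter P = b + 2y = 7.32 + 2×9.58 = 26.48 m.
Hydraulic radius R = A/P = 70.13/26.48 = 2.648 m.
From Manning's equation, V = (1/n) R^(2/3) S^(1/2) = (1/0.02) × 2.648^(2/3) × 0.003802^(1/2) = 5.9 m/s.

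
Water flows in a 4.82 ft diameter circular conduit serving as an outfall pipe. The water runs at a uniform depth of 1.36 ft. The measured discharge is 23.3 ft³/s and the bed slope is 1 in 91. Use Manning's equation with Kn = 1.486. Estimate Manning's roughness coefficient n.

n = 0.024

For a circular section of diameter D = 4.82 ft at depth y = 1.36 ft, the central angle is θ = 2 arccos(1 − 2y/D) = 2.24 rad. Then A = (D²/8)(θ − sin θ) = 4.227 ft² and P = Dθ/2 = 5.398 ft.
Hydraulic radius R = A/P = 4.227/5.398 = 0.7831 ft.
Rearranging Manning's equation: n = (1.486/Q) A R^(2/3) S^(1/2) = (1.486/23.3) × 4.227 × 0.7831^(2/3) × √0.01099 = 0.024.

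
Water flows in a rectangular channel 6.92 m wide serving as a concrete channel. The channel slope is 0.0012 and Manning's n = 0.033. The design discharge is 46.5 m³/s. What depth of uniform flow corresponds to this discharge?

Manning's equation rearranged: A R^(2/3) = nQ / (1·√S) = 0.033 × 46.5 / (√0.0012) = 44.3.
At y = 3.69 m: A R^(2/3) = 37.58 — short.
At y = 4.18 m: A R^(2/3) = 44.26 — matches.

y_n = 4.18 m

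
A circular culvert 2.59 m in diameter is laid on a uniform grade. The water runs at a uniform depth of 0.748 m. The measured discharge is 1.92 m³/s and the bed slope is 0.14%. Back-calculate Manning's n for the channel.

n = 0.014

For a circular section of diameter D = 2.59 m at depth y = 0.748 m, the central angle is θ = 2 arccos(1 − 2y/D) = 2.269 rad. Then A = (D²/8)(θ − sin θ) = 1.261 m² and P = Dθ/2 = 2.939 m.
Hydraulic radius R = A/P = 1.261/2.939 = 0.429 m.
Rearranging Manning's equation: n = (1/Q) A R^(2/3) S^(1/2) = (1/1.92) × 1.261 × 0.429^(2/3) × √0.0014 = 0.014.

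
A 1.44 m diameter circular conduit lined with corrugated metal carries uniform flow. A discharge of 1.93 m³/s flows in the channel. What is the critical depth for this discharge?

y_c = 0.722 m

At critical depth, Q² T / (g A³) = 1, i.e. A³/T = Q²/g = 1.93²/9.81 = 0.3797.
Trying y = 0.538 m: A³/T = 0.1227 — too small.
Trying y = 0.722 m: A³/T = 0.379 — close enough.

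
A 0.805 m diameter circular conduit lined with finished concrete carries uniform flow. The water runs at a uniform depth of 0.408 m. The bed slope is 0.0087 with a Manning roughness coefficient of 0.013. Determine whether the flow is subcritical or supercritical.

For a circular section of diameter D = 0.805 m at depth y = 0.408 m, the central angle is θ = 2 arccos(1 − 2y/D) = 3.169 rad. Then A = (D²/8)(θ − sin θ) = 0.2589 m² and P = Dθ/2 = 1.275 m.
Hydraulic radius R = A/P = 0.2589/1.275 = 0.203 m.
V = (1/n) R^(2/3) √S = (1/0.013) × 0.203^(2/3) × √0.0087 = 2.478 m/s. Hydraulic depth D_h = A/T = 0.2589/0.8049 = 0.3217 m.
Froude number Fr = V/√(g·D_h) = 2.478/√(9.81×0.3217) = 1.4, which is greater than 1, so the flow is supercritical.

supercritical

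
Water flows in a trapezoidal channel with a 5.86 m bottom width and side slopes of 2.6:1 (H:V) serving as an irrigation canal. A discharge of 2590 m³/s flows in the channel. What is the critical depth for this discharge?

At critical depth, Q² T / (g A³) = 1, i.e. A³/T = Q²/g = 2590²/9.81 = 683800.
Try y = 12.4 m: A³/T = 1499000 — over.
Try y = 10.5 m: A³/T = 698100 — matches.

y_c = 10.5 m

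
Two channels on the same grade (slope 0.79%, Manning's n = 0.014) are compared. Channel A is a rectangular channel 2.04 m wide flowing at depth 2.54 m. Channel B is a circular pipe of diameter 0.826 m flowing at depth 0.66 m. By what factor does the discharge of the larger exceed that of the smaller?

22.9

Channel A: Flow area A = b·y = 2.04 × 2.54 = 5.182 m². Wetted perimeter P = b + 2y = 2.04 + 2×2.54 = 7.12 m. Hydraulic radius R = A/P = 5.182/7.12 = 0.7278 m. Q_A = (1/0.014)·5.182·0.7278^(2/3)·√0.0079 = 26.62 m³/s.
Channel B: For a circular section of diameter D = 0.826 m at depth y = 0.66 m, the central angle is θ = 2 arccos(1 − 2y/D) = 4.424 rad. Then A = (D²/8)(θ − sin θ) = 0.459 m² and P = Dθ/2 = 1.827 m. Hydraulic radius R = A/P = 0.459/1.827 = 0.2512 m. Q_B = (1/0.014)·0.459·0.2512^(2/3)·√0.0079 = 1.16 m³/s.
The larger discharge is 26.62 m³/s and the smaller is 1.16 m³/s; the ratio is 22.9.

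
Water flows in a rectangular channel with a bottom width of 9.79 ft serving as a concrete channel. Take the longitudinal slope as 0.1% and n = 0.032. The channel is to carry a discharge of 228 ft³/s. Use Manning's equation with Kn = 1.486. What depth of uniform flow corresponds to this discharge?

y_n = 7.65 ft

Manning's equation rearranged: A R^(2/3) = nQ / (1.486·√S) = 0.032 × 228 / (1.486 × √0.001) = 155.3.
Try y = 9.29 ft: A R^(2/3) = 197.7 — high.
Try y = 6.69 ft: A R^(2/3) = 130.9 — low.
Try y = 7.65 ft: A R^(2/3) = 155.3 — matches.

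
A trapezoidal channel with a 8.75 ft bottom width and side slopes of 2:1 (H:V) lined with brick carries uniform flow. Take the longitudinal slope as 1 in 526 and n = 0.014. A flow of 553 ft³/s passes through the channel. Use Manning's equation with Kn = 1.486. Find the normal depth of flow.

Manning's equation rearranged: A R^(2/3) = nQ / (1.486·√S) = 0.014 × 553 / (1.486 × √0.001901) = 119.5.
Try y = 3.1 ft: A R^(2/3) = 74.78 — low.
Try y = 3.93 ft: A R^(2/3) = 119.6 — matches.

y_n = 3.93 ft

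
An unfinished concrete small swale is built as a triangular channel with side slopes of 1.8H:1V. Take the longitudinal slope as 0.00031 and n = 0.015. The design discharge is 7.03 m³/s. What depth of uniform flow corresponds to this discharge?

Manning's equation rearranged: A R^(2/3) = nQ / (1·√S) = 0.015 × 7.03 / (√0.00031) = 5.989.
At y = 1.7 m: A R^(2/3) = 4.268 — low.
At y = 2.17 m: A R^(2/3) = 8.182 — high.
At y = 1.93 m: A R^(2/3) = 5.986 — matches.

y_n = 1.93 m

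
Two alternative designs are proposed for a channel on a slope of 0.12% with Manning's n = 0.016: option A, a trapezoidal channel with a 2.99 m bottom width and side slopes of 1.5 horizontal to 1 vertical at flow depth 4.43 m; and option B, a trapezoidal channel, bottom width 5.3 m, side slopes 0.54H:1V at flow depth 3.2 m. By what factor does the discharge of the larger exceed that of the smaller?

2.21

Channel A: With bottom width b = 2.99 m and side slope z = 1.5: A = (b + zy)y = (2.99 + 1.5×4.43)×4.43 = 42.68 m²; P = b + 2y√(1+z²) = 2.99 + 2×4.43×1.803 = 18.96 m. Hydraulic radius R = A/P = 42.68/18.96 = 2.251 m. Q_A = (1/0.016)·42.68·2.251^(2/3)·√0.0012 = 158.7 m³/s.
Channel B: With bottom width b = 5.3 m and side slope z = 0.54: A = (b + zy)y = (5.3 + 0.54×3.2)×3.2 = 22.49 m²; P = b + 2y√(1+z²) = 5.3 + 2×3.2×1.136 = 12.57 m. Hydraulic radius R = A/P = 22.49/12.57 = 1.789 m. Q_B = (1/0.016)·22.49·1.789^(2/3)·√0.0012 = 71.75 m³/s.
The larger discharge is 158.7 m³/s and the smaller is 71.75 m³/s; the ratio is 2.21.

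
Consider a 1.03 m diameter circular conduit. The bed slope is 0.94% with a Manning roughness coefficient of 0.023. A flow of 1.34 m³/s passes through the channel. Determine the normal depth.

Manning's equation rearranged: A R^(2/3) = nQ / (1·√S) = 0.023 × 1.34 / (√0.0094) = 0.3179.
Try y = 0.958 m: A R^(2/3) = 0.3626 — over.
Try y = 0.573 m: A R^(2/3) = 0.2012 — short.
Try y = 0.796 m: A R^(2/3) = 0.3181 — ≈ 0.3179.

y_n = 0.796 m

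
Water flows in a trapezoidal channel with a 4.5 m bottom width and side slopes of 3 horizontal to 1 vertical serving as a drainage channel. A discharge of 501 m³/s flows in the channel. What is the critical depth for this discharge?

y_c = 4.95 m

At critical depth, Q² T / (g A³) = 1, i.e. A³/T = Q²/g = 501²/9.81 = 25590.
Trying y = 3.62 m: A³/T = 6556 — too small.
Trying y = 4.95 m: A³/T = 25690 — close enough.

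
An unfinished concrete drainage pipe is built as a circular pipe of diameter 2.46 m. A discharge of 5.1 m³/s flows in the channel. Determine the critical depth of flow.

At critical depth, Q² T / (g A³) = 1, i.e. A³/T = Q²/g = 5.1²/9.81 = 2.651.
Trying y = 1.11 m: A³/T = 3.685 — high.
Trying y = 0.749 m: A³/T = 0.8101 — low.
Trying y = 1.02 m: A³/T = 2.665 — close enough.

y_c = 1.02 m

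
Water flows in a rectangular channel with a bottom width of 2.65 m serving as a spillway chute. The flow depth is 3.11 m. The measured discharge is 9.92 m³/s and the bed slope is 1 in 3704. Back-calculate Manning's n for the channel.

n = 0.013

Flow area A = b·y = 2.65 × 3.11 = 8.242 m². Wetted perimeter P = b + 2y = 2.65 + 2×3.11 = 8.87 m.
Hydraulic radius R = A/P = 8.242/8.87 = 0.9291 m.
Rearranging Manning's equation: n = (1/Q) A R^(2/3) S^(1/2) = (1/9.92) × 8.242 × 0.9291^(2/3) × √0.00027 = 0.013.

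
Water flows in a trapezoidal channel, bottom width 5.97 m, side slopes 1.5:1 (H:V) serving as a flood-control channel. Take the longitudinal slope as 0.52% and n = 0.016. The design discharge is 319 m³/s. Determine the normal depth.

Manning's equation rearranged: A R^(2/3) = nQ / (1·√S) = 0.016 × 319 / (√0.0052) = 70.78.
Trying y = 4.15 m: A R^(2/3) = 91.17 — too large.
Trying y = 3.66 m: A R^(2/3) = 70.7 — close enough.

y_n = 3.66 m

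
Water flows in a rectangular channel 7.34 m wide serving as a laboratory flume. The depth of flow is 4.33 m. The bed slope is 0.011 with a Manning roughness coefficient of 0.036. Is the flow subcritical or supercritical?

Flow area A = b·y = 7.34 × 4.33 = 31.78 m². Wetted perimeter P = b + 2y = 7.34 + 2×4.33 = 16 m.
Hydraulic radius R = A/P = 31.78/16 = 1.986 m.
V = (1/n) R^(2/3) √S = (1/0.036) × 1.986^(2/3) × √0.011 = 4.604 m/s. Hydraulic depth D_h = A/T = 31.78/7.34 = 4.33 m.
Froude number Fr = V/√(g·D_h) = 4.604/√(9.81×4.33) = 0.706, which is less than 1, so the flow is subcritical.

subcritical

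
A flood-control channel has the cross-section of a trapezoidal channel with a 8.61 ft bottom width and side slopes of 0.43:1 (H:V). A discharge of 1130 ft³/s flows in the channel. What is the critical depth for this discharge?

At critical depth, Q² T / (g A³) = 1, i.e. A³/T = Q²/g = 1130²/32.2 = 39660.
At y = 6 ft: A³/T = 21980 — low.
At y = 9.02 ft: A³/T = 87330 — high.
At y = 7.16 ft: A³/T = 39700 — close enough.

y_c = 7.16 ft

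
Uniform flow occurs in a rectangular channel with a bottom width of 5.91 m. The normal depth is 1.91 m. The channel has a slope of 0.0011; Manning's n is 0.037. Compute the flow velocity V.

Flow area A = b·y = 5.91 × 1.91 = 11.29 m². Wetted perimeter P = b + 2y = 5.91 + 2×1.91 = 9.73 m.
Hydraulic radius R = A/P = 11.29/9.73 = 1.16 m.
From Manning's equation, V = (1/n) R^(2/3) S^(1/2) = (1/0.037) × 1.16^(2/3) × 0.0011^(1/2) = 0.99 m/s.

V = 0.99 m/s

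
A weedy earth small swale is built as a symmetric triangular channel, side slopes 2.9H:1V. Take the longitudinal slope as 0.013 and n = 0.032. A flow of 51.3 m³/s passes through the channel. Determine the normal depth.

Manning's equation rearranged: A R^(2/3) = nQ / (1·√S) = 0.032 × 51.3 / (√0.013) = 14.4.
Trying y = 1.76 m: A R^(2/3) = 7.946 — too small.
Trying y = 2.2 m: A R^(2/3) = 14.41 — close enough.

y_n = 2.2 m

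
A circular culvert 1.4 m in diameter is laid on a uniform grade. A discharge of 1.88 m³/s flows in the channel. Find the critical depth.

y_c = 0.719 m

At critical depth, Q² T / (g A³) = 1, i.e. A³/T = Q²/g = 1.88²/9.81 = 0.3603.
Try y = 0.572 m: A³/T = 0.1504 — too small.
Try y = 0.828 m: A³/T = 0.6188 — too large.
Try y = 0.719 m: A³/T = 0.3608 — ≈ 0.3603.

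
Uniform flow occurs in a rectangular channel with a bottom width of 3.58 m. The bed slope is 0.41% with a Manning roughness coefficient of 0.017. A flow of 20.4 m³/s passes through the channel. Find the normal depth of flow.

y_n = 1.67 m

Manning's equation rearranged: A R^(2/3) = nQ / (1·√S) = 0.017 × 20.4 / (√0.0041) = 5.416.
Trying y = 2.02 m: A R^(2/3) = 6.984 — over.
Trying y = 1.48 m: A R^(2/3) = 4.605 — short.
Trying y = 1.67 m: A R^(2/3) = 5.423 — ≈ 5.416.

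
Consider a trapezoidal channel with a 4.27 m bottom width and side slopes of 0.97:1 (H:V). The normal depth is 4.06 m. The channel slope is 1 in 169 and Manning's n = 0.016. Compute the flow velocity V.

With bottom width b = 4.27 m and side slope z = 0.97: A = (b + zy)y = (4.27 + 0.97×4.06)×4.06 = 33.33 m²; P = b + 2y√(1+z²) = 4.27 + 2×4.06×1.393 = 15.58 m.
Hydraulic radius R = A/P = 33.33/15.58 = 2.139 m.
From Manning's equation, V = (1/n) R^(2/3) S^(1/2) = (1/0.016) × 2.139^(2/3) × 0.005917^(1/2) = 7.98 m/s.

V = 7.98 m/s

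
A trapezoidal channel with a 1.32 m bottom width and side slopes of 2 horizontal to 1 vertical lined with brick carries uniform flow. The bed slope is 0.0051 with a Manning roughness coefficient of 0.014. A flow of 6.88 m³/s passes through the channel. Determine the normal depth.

Manning's equation rearranged: A R^(2/3) = nQ / (1·√S) = 0.014 × 6.88 / (√0.0051) = 1.349.
Trying y = 0.977 m: A R^(2/3) = 2.179 — over.
Trying y = 0.668 m: A R^(2/3) = 0.9822 — short.
Trying y = 0.779 m: A R^(2/3) = 1.349 — ≈ 1.349.

y_n = 0.779 m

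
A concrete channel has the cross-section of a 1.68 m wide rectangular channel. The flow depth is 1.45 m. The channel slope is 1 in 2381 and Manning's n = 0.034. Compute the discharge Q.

Flow area A = b·y = 1.68 × 1.45 = 2.436 m². Wetted perimeter P = b + 2y = 1.68 + 2×1.45 = 4.58 m.
Hydraulic radius R = A/P = 2.436/4.58 = 0.5319 m.
Manning's equation: Q = (1/n) A R^(2/3) S^(1/2) = (1/0.034) × 2.436 × 0.5319^(2/3) × 0.00042^(1/2) = 0.964 m³/s.

Q = 0.964 m³/s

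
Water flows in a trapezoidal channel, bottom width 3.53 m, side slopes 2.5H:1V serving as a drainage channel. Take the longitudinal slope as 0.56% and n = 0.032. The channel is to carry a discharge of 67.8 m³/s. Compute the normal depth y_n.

y_n = 2.42 m

Manning's equation rearranged: A R^(2/3) = nQ / (1·√S) = 0.032 × 67.8 / (√0.0056) = 28.99.
At y = 2.86 m: A R^(2/3) = 42.02 — high.
At y = 1.85 m: A R^(2/3) = 16.25 — low.
At y = 2.42 m: A R^(2/3) = 29.01 — matches.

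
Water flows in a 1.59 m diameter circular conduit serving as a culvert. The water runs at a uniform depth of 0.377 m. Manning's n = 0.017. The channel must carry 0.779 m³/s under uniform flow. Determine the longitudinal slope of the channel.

S = 0.01

For a circular section of diameter D = 1.59 m at depth y = 0.377 m, the central angle is θ = 2 arccos(1 − 2y/D) = 2.034 rad. Then A = (D²/8)(θ − sin θ) = 0.3602 m² and P = Dθ/2 = 1.617 m.
Hydraulic radius R = A/P = 0.3602/1.617 = 0.2227 m.
From Manning's equation, S = [nQ / (1 A R^(2/3))]² = [0.017 × 0.779 / (1 × 0.3602 × 0.2227^(2/3))]² = 0.01.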